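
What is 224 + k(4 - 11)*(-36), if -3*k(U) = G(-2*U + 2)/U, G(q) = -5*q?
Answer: 2528/7 ≈ 361.14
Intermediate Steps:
k(U) = -(-10 + 10*U)/(3*U) (k(U) = -(-5*(-2*U + 2))/(3*U) = -(-5*(2 - 2*U))/(3*U) = -(-10 + 10*U)/(3*U))
224 + k(4 - 11)*(-36) = 224 + (10*(1 - (4 - 11))/(3*(4 - 11)))*(-36) = 224 + ((10/3)*(1 - 1*(-7))/(-7))*(-36) = 224 + ((10/3)*(-⅐)*(1 + 7))*(-36) = 224 + ((10/3)*(-⅐)*8)*(-36) = 224 - 80/21*(-36) = 224 + 960/7 = 2528/7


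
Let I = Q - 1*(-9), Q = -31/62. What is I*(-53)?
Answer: -901/2 ≈ -450.50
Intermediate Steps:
Q = -½ (Q = -31*1/62 = -½ ≈ -0.50000)
I = 17/2 (I = -½ - 1*(-9) = -½ + 9 = 17/2 ≈ 8.5000)
I*(-53) = (17/2)*(-53) = -901/2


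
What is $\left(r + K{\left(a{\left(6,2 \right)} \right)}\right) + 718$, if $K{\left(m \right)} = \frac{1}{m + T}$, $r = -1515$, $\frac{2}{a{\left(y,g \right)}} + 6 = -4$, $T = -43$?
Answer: $- \frac{172157}{216} \approx -797.02$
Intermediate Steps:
$a{\left(y,g \right)} = - \frac{1}{5}$ ($a{\left(y,g \right)} = \frac{2}{-6 - 4} = \frac{2}{-10} = 2 \left(- \frac{1}{10}\right) = - \frac{1}{5}$)
$K{\left(m \right)} = \frac{1}{-43 + m}$ ($K{\left(m \right)} = \frac{1}{m - 43} = \frac{1}{-43 + m}$)
$\left(r + K{\left(a{\left(6,2 \right)} \right)}\right) + 718 = \left(-1515 + \frac{1}{-43 - \frac{1}{5}}\right) + 718 = \left(-1515 + \frac{1}{- \frac{216}{5}}\right) + 718 = \left(-1515 - \frac{5}{216}\right) + 718 = - \frac{327245}{216} + 718 = - \frac{172157}{216}$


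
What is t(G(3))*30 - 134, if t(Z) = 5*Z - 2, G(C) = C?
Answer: 256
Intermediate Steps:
t(Z) = -2 + 5*Z
t(G(3))*30 - 134 = (-2 + 5*3)*30 - 134 = (-2 + 15)*30 - 134 = 13*30 - 134 = 390 - 134 = 256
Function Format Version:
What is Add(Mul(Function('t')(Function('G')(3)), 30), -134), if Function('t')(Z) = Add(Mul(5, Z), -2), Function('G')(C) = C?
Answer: 256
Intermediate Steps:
Function('t')(Z) = Add(-2, Mul(5, Z))
Add(Mul(Function('t')(Function('G')(3)), 30), -134) = Add(Mul(Add(-2, Mul(5, 3)), 30), -134) = Add(Mul(Add(-2, 15), 30), -134) = Add(Mul(13, 30), -134) = Add(390, -134) = 256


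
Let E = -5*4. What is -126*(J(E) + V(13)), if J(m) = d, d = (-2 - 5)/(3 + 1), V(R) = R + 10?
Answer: -5355/2 ≈ -2677.5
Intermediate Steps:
V(R) = 10 + R
E = -20
d = -7/4 ≈ -1.7500
J(m) = -7/4
-126*(J(E) + V(13)) = -126*(-7/4 + (10 + 13)) = -126*(-7/4 + 23) = -126*85/4 = -5355/2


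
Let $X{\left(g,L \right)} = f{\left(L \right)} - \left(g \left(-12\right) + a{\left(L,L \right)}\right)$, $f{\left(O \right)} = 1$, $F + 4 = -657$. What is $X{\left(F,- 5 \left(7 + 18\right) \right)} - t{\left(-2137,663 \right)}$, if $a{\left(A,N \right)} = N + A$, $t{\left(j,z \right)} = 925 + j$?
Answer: $-6469$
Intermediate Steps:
$a{\left(A,N \right)} = A + N$
$F = -661$ ($F = -4 - 657 = -661$)
$X{\left(g,L \right)} = 1 - 2 L + 12 g$ ($X{\left(g,L \right)} = 1 - \left(g \left(-12\right) + \left(L + L\right)\right) = 1 - \left(- 12 g + 2 L\right) = 1 - 2 L + 12 g$)
$X{\left(F,- 5 \left(7 + 18\right) \right)} - t{\left(-2137,663 \right)} = \left(1 - 2 \left(- 5 \left(7 + 18\right)\right) + 12 \left(-661\right)\right) - \left(925 - 2137\right) = \left(1 - 2 \left(\left(-5\right) 25\right) - 7932\right) - -1212 = \left(1 - -250 - 7932\right) + 1212 = \left(1 + 250 - 7932\right) + 1212 = -7681 + 1212 = -6469$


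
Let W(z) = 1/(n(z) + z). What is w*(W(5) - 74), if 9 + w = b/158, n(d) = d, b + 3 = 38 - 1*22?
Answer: 1041251/1580 ≈ 659.02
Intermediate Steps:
b = 13 (b = -3 + (38 - 1*22) = -3 + (38 - 22) = -3 + 16 = 13)
w = -1409/158 (w = -9 + 13/158 = -1409/158 ≈ -8.9177)
W(z) = 1/(2*z) (W(z) = 1/(z + z) = 1/(2*z))
w*(W(5) - 74) = -1409*((1/2)/5 - 74)/158 = -1409*((1/2)*(1/5) - 74)/158 = -1409*(1/10 - 74)/158 = -1409/158*(-739/10) = 1041251/1580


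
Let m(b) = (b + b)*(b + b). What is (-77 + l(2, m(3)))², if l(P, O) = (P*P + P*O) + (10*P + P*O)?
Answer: 8281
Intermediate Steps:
m(b) = 4*b² (m(b) = (2*b)*(2*b) = 4*b²)
l(P, O) = P² + 10*P + 2*O*P (l(P, O) = (P² + O*P) + (10*P + O*P) = P² + 10*P + 2*O*P)
(-77 + l(2, m(3)))² = (-77 + 2*(10 + 2 + 2*(4*3²)))² = (-77 + 2*(10 + 2 + 2*(4*9)))² = (-77 + 2*(10 + 2 + 2*36))² = (-77 + 2*(10 + 2 + 72))² = (-77 + 2*84)² = (-77 + 168)² = 91² = 8281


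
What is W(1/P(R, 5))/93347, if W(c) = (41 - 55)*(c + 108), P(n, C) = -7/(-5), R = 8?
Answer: -1522/93347 ≈ -0.016305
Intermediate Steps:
P(n, C) = 7/5 (P(n, C) = -7*(-⅕) = 7/5)
W(c) = -1512 - 14*c (W(c) = -14*(108 + c) = -1512 - 14*c)
W(1/P(R, 5))/93347 = (-1512 - 14/7/5)/93347 = (-1512 - 14*5/7)*(1/93347) = (-1512 - 10)*(1/93347) = -1522*1/93347 = -1522/93347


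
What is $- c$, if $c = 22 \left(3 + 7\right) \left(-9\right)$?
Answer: $1980$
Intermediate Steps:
$c = -1980$ ($c = 22 \cdot 10 \left(-9\right) = 220 \left(-9\right) = -1980$)
$- c = \left(-1\right) \left(-1980\right) = 1980$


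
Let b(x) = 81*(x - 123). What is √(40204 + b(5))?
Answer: √30646 ≈ 175.06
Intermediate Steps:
b(x) = -9963 + 81*x (b(x) = 81*(-123 + x) = -9963 + 81*x)
√(40204 + b(5)) = √(40204 + (-9963 + 81*5)) = √(40204 + (-9963 + 405)) = √(40204 - 9558) = √30646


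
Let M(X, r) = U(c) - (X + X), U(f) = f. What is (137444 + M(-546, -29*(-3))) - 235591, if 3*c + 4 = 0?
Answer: -291169/3 ≈ -97056.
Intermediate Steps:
c = -4/3 (c = -4/3 + (⅓)*0 = -4/3 + 0 = -4/3 ≈ -1.3333)
M(X, r) = -4/3 - 2*X (M(X, r) = -4/3 - (X + X) = -4/3 - 2*X)
(137444 + M(-546, -29*(-3))) - 235591 = (137444 + (-4/3 - 2*(-546))) - 235591 = (137444 + (-4/3 + 1092)) - 235591 = (137444 + 3272/3) - 235591 = 415604/3 - 235591 = -291169/3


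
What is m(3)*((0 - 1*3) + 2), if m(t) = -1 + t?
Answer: -2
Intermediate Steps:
m(3)*((0 - 1*3) + 2) = (-1 + 3)*((0 - 1*3) + 2) = 2*((0 - 3) + 2) = 2*(-3 + 2) = 2*(-1) = -2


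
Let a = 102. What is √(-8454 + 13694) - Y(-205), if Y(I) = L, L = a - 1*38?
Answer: -64 + 2*√1310 ≈ 8.3878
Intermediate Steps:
L = 64 (L = 102 - 1*38 = 102 - 38 = 64)
Y(I) = 64
√(-8454 + 13694) - Y(-205) = √(-8454 + 13694) - 1*64 = √5240 - 64 = 2*√1310 - 64 = -64 + 2*√1310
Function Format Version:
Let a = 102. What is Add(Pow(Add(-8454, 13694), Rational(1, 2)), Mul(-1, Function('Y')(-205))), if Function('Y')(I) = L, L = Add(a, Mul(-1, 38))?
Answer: Add(-64, Mul(2, Pow(1310, Rational(1, 2)))) ≈ 8.3878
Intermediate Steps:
L = 64 (L = Add(102, Mul(-1, 38)) = Add(102, -38) = 64)
Function('Y')(I) = 64
Add(Pow(Add(-8454, 13694), Rational(1, 2)), Mul(-1, Function('Y')(-205))) = Add(Pow(Add(-8454, 13694), Rational(1, 2)), Mul(-1, 64)) = Add(Pow(5240, Rational(1, 2)), -64) = Add(Mul(2, Pow(1310, Rational(1, 2))), -64) = Add(-64, Mul(2, Pow(1310, Rational(1, 2))))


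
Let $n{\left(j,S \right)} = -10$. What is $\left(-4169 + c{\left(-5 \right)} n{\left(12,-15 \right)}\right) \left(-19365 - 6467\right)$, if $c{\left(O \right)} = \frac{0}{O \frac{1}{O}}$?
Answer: $107693608$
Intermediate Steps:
$c{\left(O \right)} = 0$ ($c{\left(O \right)} = \frac{0}{1} = 0 \cdot 1 = 0$)
$\left(-4169 + c{\left(-5 \right)} n{\left(12,-15 \right)}\right) \left(-19365 - 6467\right) = \left(-4169 + 0 \left(-10\right)\right) \left(-19365 - 6467\right) = \left(-4169 + 0\right) \left(-25832\right) = \left(-4169\right) \left(-25832\right) = 107693608$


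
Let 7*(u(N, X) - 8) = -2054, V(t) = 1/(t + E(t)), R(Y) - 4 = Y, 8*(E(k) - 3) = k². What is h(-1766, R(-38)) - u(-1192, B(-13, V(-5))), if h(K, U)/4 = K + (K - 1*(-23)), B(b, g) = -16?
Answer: -96254/7 ≈ -13751.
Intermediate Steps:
E(k) = 3 + k²/8
R(Y) = 4 + Y
V(t) = 1/(3 + t + t²/8) (V(t) = 1/(t + (3 + t²/8)) = 1/(3 + t + t²/8))
u(N, X) = -1998/7 (u(N, X) = 8 + (⅐)*(-2054) = 8 - 2054/7 = -1998/7)
h(K, U) = 92 + 8*K (h(K, U) = 4*(K + (K - 1*(-23))) = 4*(K + (K + 23)) = 4*(K + (23 + K)) = 4*(23 + 2*K) = 92 + 8*K)
h(-1766, R(-38)) - u(-1192, B(-13, V(-5))) = (92 + 8*(-1766)) - 1*(-1998/7) = (92 - 14128) + 1998/7 = -14036 + 1998/7 = -96254/7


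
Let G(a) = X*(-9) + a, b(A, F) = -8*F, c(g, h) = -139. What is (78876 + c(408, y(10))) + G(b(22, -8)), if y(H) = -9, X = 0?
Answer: 78801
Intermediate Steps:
G(a) = a (G(a) = 0*(-9) + a = 0 + a = a)
(78876 + c(408, y(10))) + G(b(22, -8)) = (78876 - 139) - 8*(-8) = 78737 + 64 = 78801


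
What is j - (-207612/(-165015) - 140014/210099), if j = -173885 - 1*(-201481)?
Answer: 106302070486298/3852165165 ≈ 27595.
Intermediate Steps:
j = 27596 (j = -173885 + 201481 = 27596)
j - (-207612/(-165015) - 140014/210099) = 27596 - (-207612/(-165015) - 140014/210099) = 27596 - (-207612*(-1/165015) - 140014*1/210099) = 27596 - (23068/18335 - 140014/210099) = 27596 - 1*2279407042/3852165165 = 27596 - 2279407042/3852165165 = 106302070486298/3852165165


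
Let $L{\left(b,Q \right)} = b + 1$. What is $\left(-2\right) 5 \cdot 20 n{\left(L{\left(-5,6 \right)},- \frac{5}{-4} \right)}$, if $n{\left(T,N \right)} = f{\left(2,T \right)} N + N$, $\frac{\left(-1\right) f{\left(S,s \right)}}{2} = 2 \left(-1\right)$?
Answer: $-1250$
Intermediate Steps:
$f{\left(S,s \right)} = 4$ ($f{\left(S,s \right)} = - 2 \cdot 2 \left(-1\right) = \left(-2\right) \left(-2\right) = 4$)
$L{\left(b,Q \right)} = 1 + b$
$n{\left(T,N \right)} = 5 N$ ($n{\left(T,N \right)} = 4 N + N = 5 N$)
$\left(-2\right) 5 \cdot 20 n{\left(L{\left(-5,6 \right)},- \frac{5}{-4} \right)} = \left(-2\right) 5 \cdot 20 \cdot 5 \left(- \frac{5}{-4}\right) = \left(-10\right) 20 \cdot 5 \left(\left(-5\right) \left(- \frac{1}{4}\right)\right) = - 200 \cdot 5 \cdot \frac{5}{4} = \left(-200\right) \frac{25}{4} = -1250$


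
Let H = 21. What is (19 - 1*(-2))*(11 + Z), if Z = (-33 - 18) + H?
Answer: -399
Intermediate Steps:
Z = -30 (Z = (-33 - 18) + 21 = -51 + 21 = -30)
(19 - 1*(-2))*(11 + Z) = (19 - 1*(-2))*(11 - 30) = (19 + 2)*(-19) = 21*(-19) = -399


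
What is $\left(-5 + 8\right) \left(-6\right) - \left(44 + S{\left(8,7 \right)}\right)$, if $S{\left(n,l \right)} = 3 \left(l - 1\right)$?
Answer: $-80$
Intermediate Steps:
$S{\left(n,l \right)} = -3 + 3 l$ ($S{\left(n,l \right)} = 3 \left(l - 1\right) = 3 \left(-1 + l\right) = -3 + 3 l$)
$\left(-5 + 8\right) \left(-6\right) - \left(44 + S{\left(8,7 \right)}\right) = \left(-5 + 8\right) \left(-6\right) - \left(44 + \left(-3 + 3 \cdot 7\right)\right) = 3 \left(-6\right) - \left(44 + \left(-3 + 21\right)\right) = -18 - \left(44 + 18\right) = -18 - 62 = -80$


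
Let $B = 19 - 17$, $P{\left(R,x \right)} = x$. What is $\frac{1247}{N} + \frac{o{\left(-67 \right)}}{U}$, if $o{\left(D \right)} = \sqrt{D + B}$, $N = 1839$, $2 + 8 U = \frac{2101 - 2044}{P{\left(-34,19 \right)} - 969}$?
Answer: $\frac{1247}{1839} - \frac{400 i \sqrt{65}}{103} \approx 0.67809 - 31.31 i$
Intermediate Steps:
$B = 2$
$U = - \frac{103}{400}$ ($U = - \frac{1}{4} + \frac{\left(2101 - 2044\right) \frac{1}{19 - 969}}{8} = - \frac{1}{4} + \frac{57 \frac{1}{-950}}{8} = - \frac{1}{4} + \frac{57 \left(- \frac{1}{950}\right)}{8} = - \frac{1}{4} + \frac{1}{8} \left(- \frac{3}{50}\right) = - \frac{1}{4} - \frac{3}{400} = - \frac{103}{400} \approx -0.2575$)
$o{\left(D \right)} = \sqrt{2 + D}$ ($o{\left(D \right)} = \sqrt{D + 2} = \sqrt{2 + D}$)
$\frac{1247}{N} + \frac{o{\left(-67 \right)}}{U} = \frac{1247}{1839} + \frac{\sqrt{2 - 67}}{- \frac{103}{400}} = 1247 \cdot \frac{1}{1839} + \sqrt{-65} \left(- \frac{400}{103}\right) = \frac{1247}{1839} + i \sqrt{65} \left(- \frac{400}{103}\right) = \frac{1247}{1839} - \frac{400 i \sqrt{65}}{103}$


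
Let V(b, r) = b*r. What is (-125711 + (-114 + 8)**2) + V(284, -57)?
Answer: -130663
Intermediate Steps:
(-125711 + (-114 + 8)**2) + V(284, -57) = (-125711 + (-114 + 8)**2) + 284*(-57) = (-125711 + (-106)**2) - 16188 = (-125711 + 11236) - 16188 = -114475 - 16188 = -130663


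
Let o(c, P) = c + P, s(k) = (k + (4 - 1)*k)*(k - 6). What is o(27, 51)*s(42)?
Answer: 471744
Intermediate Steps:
s(k) = 4*k*(-6 + k) (s(k) = (k + 3*k)*(-6 + k) = (4*k)*(-6 + k) = 4*k*(-6 + k))
o(c, P) = P + c
o(27, 51)*s(42) = (51 + 27)*(4*42*(-6 + 42)) = 78*(4*42*36) = 78*6048 = 471744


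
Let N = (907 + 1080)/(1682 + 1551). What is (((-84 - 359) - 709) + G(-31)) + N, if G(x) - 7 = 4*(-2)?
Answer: -3725662/3233 ≈ -1152.4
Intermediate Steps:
G(x) = -1 (G(x) = 7 + 4*(-2) = 7 - 8 = -1)
N = 1987/3233 ≈ 0.61460
(((-84 - 359) - 709) + G(-31)) + N = (((-84 - 359) - 709) - 1) + 1987/3233 = ((-443 - 709) - 1) + 1987/3233 = (-1152 - 1) + 1987/3233 = -1153 + 1987/3233 = -3725662/3233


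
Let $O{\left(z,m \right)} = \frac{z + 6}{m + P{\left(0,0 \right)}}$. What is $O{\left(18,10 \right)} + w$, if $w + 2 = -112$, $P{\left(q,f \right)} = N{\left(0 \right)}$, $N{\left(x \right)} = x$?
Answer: $- \frac{558}{5} \approx -111.6$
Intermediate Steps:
$P{\left(q,f \right)} = 0$
$O{\left(z,m \right)} = \frac{6 + z}{m}$ ($O{\left(z,m \right)} = \frac{z + 6}{m + 0} = \frac{6 + z}{m}$)
$w = -114$ ($w = -2 - 112 = -114$)
$O{\left(18,10 \right)} + w = \frac{6 + 18}{10} - 114 = \frac{1}{10} \cdot 24 - 114 = \frac{12}{5} - 114 = - \frac{558}{5}$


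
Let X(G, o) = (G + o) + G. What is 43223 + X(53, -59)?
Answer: 43270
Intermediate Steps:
X(G, o) = o + 2*G
43223 + X(53, -59) = 43223 + (-59 + 2*53) = 43223 + (-59 + 106) = 43223 + 47 = 43270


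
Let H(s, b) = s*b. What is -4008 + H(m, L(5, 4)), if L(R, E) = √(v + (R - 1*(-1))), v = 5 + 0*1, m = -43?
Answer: -4008 - 43*√11 ≈ -4150.6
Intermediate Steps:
v = 5 (v = 5 + 0 = 5)
L(R, E) = √(6 + R) (L(R, E) = √(5 + (R - 1*(-1))) = √(5 + (R + 1)) = √(5 + (1 + R)) = √(6 + R))
H(s, b) = b*s
-4008 + H(m, L(5, 4)) = -4008 + √(6 + 5)*(-43) = -4008 + √11*(-43) = -4008 - 43*√11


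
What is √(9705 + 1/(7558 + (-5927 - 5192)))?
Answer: 28*√156972441/3561 ≈ 98.514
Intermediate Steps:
√(9705 + 1/(7558 + (-5927 - 5192))) = √(9705 + 1/(7558 - 11119)) = √(9705 + 1/(-3561)) = √(9705 - 1/3561) = √(34559504/3561) = 28*√156972441/3561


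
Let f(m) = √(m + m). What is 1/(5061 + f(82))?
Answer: 5061/25613557 - 2*√41/25613557 ≈ 0.00019709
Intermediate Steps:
f(m) = √2*√m (f(m) = √(2*m) = √2*√m)
1/(5061 + f(82)) = 1/(5061 + √2*√82) = 1/(5061 + 2*√41)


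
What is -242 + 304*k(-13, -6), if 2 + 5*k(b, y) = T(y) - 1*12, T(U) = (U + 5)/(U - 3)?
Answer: -9778/9 ≈ -1086.4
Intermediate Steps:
T(U) = (5 + U)/(-3 + U)
k(b, y) = -14/5 + (5 + y)/(5*(-3 + y)) (k(b, y) = -2/5 + ((5 + y)/(-3 + y) - 1*12)/5 = -2/5 + ((5 + y)/(-3 + y) - 12)/5 = -2/5 + (-12 + (5 + y)/(-3 + y))/5 = -2/5 + (-12/5 + (5 + y)/(5*(-3 + y))) = -14/5 + (5 + y)/(5*(-3 + y)))
-242 + 304*k(-13, -6) = -242 + 304*((47 - 13*(-6))/(5*(-3 - 6))) = -242 + 304*((1/5)*(47 + 78)/(-9)) = -242 + 304*((1/5)*(-1/9)*125) = -242 + 304*(-25/9) = -242 - 7600/9 = -9778/9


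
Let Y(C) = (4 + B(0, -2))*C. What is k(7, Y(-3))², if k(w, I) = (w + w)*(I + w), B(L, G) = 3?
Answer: 38416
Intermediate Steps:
Y(C) = 7*C (Y(C) = (4 + 3)*C = 7*C)
k(w, I) = 2*w*(I + w) (k(w, I) = (2*w)*(I + w) = 2*w*(I + w))
k(7, Y(-3))² = (2*7*(7*(-3) + 7))² = (2*7*(-21 + 7))² = (2*7*(-14))² = (-196)² = 38416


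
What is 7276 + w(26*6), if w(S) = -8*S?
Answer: 6028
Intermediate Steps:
7276 + w(26*6) = 7276 - 208*6 = 7276 - 8*156 = 7276 - 1248 = 6028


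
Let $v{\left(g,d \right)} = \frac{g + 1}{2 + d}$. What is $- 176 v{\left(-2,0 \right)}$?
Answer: $88$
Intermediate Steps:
$v{\left(g,d \right)} = \frac{1 + g}{2 + d}$
$- 176 v{\left(-2,0 \right)} = - 176 \frac{1 - 2}{2 + 0} = - 176 \cdot \frac{1}{2} \left(-1\right) = \left(-176\right) \left(- \frac{1}{2}\right) = 88$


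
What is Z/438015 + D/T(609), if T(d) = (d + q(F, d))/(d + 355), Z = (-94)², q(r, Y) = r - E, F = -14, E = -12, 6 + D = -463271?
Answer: -195617067885968/265875105 ≈ -7.3575e+5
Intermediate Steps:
D = -463277 (D = -6 - 463271 = -463277)
q(r, Y) = 12 + r (q(r, Y) = r - 1*(-12) = r + 12 = 12 + r)
Z = 8836
T(d) = (-2 + d)/(355 + d) (T(d) = (d + (12 - 14))/(d + 355) = (d - 2)/(355 + d) = (-2 + d)/(355 + d))
Z/438015 + D/T(609) = 8836/438015 - 463277*(355 + 609)/(-2 + 609) = 8836*(1/438015) - 463277/(607/964) = 8836/438015 - 463277/((1/964)*607) = 8836/438015 - 463277/607/964 = 8836/438015 - 463277*964/607 = 8836/438015 - 446599028/607 = -195617067885968/265875105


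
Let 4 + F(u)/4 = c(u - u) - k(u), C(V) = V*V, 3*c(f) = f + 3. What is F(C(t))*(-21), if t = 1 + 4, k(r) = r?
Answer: 2352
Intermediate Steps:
t = 5
c(f) = 1 + f/3 (c(f) = (f + 3)/3 = (3 + f)/3 = 1 + f/3)
C(V) = V**2
F(u) = -12 - 4*u (F(u) = -16 + 4*((1 + (u - u)/3) - u) = -16 + 4*((1 + (1/3)*0) - u) = -16 + 4*((1 + 0) - u) = -16 + 4*(1 - u) = -16 + (4 - 4*u) = -12 - 4*u)
F(C(t))*(-21) = (-12 - 4*5**2)*(-21) = (-12 - 4*25)*(-21) = (-12 - 100)*(-21) = -112*(-21) = 2352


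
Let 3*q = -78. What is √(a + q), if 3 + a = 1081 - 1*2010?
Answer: I*√958 ≈ 30.952*I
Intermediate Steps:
q = -26 (q = (⅓)*(-78) = -26)
a = -932 (a = -3 + (1081 - 1*2010) = -3 + (1081 - 2010) = -3 - 929 = -932)
√(a + q) = √(-932 - 26) = √(-958) = I*√958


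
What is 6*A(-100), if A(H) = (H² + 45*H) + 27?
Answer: 33162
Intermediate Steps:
A(H) = 27 + H² + 45*H
6*A(-100) = 6*(27 + (-100)² + 45*(-100)) = 6*(27 + 10000 - 4500) = 6*5527 = 33162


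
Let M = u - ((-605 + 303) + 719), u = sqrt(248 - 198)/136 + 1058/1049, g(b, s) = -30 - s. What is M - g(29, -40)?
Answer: -446865/1049 + 5*sqrt(2)/136 ≈ -425.94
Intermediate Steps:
u = 1058/1049 + 5*sqrt(2)/136 (u = sqrt(50)*(1/136) + 1058*(1/1049) = (5*sqrt(2))*(1/136) + 1058/1049 = 5*sqrt(2)/136 + 1058/1049 = 1058/1049 + 5*sqrt(2)/136 ≈ 1.0606)
M = -436375/1049 + 5*sqrt(2)/136 (M = (1058/1049 + 5*sqrt(2)/136) - ((-605 + 303) + 719) = (1058/1049 + 5*sqrt(2)/136) - (-302 + 719) = (1058/1049 + 5*sqrt(2)/136) - 1*417 = (1058/1049 + 5*sqrt(2)/136) - 417 = -436375/1049 + 5*sqrt(2)/136 ≈ -415.94)
M - g(29, -40) = (-436375/1049 + 5*sqrt(2)/136) - (-30 - 1*(-40)) = (-436375/1049 + 5*sqrt(2)/136) - (-30 + 40) = (-436375/1049 + 5*sqrt(2)/136) - 1*10 = (-436375/1049 + 5*sqrt(2)/136) - 10 = -446865/1049 + 5*sqrt(2)/136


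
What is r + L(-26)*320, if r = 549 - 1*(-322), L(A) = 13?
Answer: 5031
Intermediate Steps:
r = 871 (r = 549 + 322 = 871)
r + L(-26)*320 = 871 + 13*320 = 871 + 4160 = 5031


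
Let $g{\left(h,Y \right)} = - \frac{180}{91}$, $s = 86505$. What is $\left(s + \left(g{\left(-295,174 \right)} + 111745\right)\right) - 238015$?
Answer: $- \frac{3618795}{91} \approx -39767.0$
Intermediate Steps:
$g{\left(h,Y \right)} = - \frac{180}{91}$ ($g{\left(h,Y \right)} = \left(-180\right) \frac{1}{91} = - \frac{180}{91}$)
$\left(s + \left(g{\left(-295,174 \right)} + 111745\right)\right) - 238015 = \left(86505 + \left(- \frac{180}{91} + 111745\right)\right) - 238015 = \left(86505 + \frac{10168615}{91}\right) - 238015 = \frac{18040570}{91} - 238015 = - \frac{3618795}{91}$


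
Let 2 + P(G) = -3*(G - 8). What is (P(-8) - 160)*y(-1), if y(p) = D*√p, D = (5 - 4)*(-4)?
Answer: 456*I ≈ 456.0*I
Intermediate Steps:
D = -4 (D = 1*(-4) = -4)
P(G) = 22 - 3*G (P(G) = -2 - 3*(G - 8) = -2 - 3*(-8 + G) = -2 + (24 - 3*G) = 22 - 3*G)
y(p) = -4*√p
(P(-8) - 160)*y(-1) = ((22 - 3*(-8)) - 160)*(-4*I) = ((22 + 24) - 160)*(-4*I) = (46 - 160)*(-4*I) = -(-456)*I = 456*I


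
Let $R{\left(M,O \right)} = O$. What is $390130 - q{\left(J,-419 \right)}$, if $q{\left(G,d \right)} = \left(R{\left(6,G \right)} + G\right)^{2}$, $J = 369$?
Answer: $-154514$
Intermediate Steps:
$q{\left(G,d \right)} = 4 G^{2}$ ($q{\left(G,d \right)} = \left(G + G\right)^{2} = \left(2 G\right)^{2} = 4 G^{2}$)
$390130 - q{\left(J,-419 \right)} = 390130 - 4 \cdot 369^{2} = 390130 - 4 \cdot 136161 = 390130 - 544644 = -154514$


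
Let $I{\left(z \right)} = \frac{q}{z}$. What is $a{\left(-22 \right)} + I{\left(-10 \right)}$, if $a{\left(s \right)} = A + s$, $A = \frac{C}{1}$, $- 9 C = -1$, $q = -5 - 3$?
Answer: $- \frac{949}{45} \approx -21.089$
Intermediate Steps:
$q = -8$
$C = \frac{1}{9}$ ($C = \left(- \frac{1}{9}\right) \left(-1\right) = \frac{1}{9} \approx 0.11111$)
$I{\left(z \right)} = - \frac{8}{z}$
$A = \frac{1}{9}$ ($A = \frac{1}{9 \cdot 1} = \frac{1}{9} \cdot 1 = \frac{1}{9} \approx 0.11111$)
$a{\left(s \right)} = \frac{1}{9} + s$
$a{\left(-22 \right)} + I{\left(-10 \right)} = \left(\frac{1}{9} - 22\right) - \frac{8}{-10} = - \frac{197}{9} - - \frac{4}{5} = - \frac{197}{9} + \frac{4}{5} = - \frac{949}{45}$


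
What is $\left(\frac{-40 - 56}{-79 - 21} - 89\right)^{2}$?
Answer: $\frac{4844401}{625} \approx 7751.0$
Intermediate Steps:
$\left(\frac{-40 - 56}{-79 - 21} - 89\right)^{2} = \left(- \frac{96}{-79 + \left(-28 + 7\right)} - 89\right)^{2} = \left(- \frac{96}{-79 - 21} - 89\right)^{2} = \left(- \frac{96}{-100} - 89\right)^{2} = \left(\left(-96\right) \left(- \frac{1}{100}\right) - 89\right)^{2} = \left(\frac{24}{25} - 89\right)^{2} = \left(- \frac{2201}{25}\right)^{2} = \frac{4844401}{625}$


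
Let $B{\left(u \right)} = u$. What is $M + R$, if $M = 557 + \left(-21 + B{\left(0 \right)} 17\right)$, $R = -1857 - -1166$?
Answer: $-155$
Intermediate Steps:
$R = -691$ ($R = -1857 + 1166 = -691$)
$M = 536$ ($M = 557 + \left(-21 + 0 \cdot 17\right) = 557 + \left(-21 + 0\right) = 557 - 21 = 536$)
$M + R = 536 - 691 = -155$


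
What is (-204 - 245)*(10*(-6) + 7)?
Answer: 23797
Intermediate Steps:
(-204 - 245)*(10*(-6) + 7) = -449*(-60 + 7) = -449*(-53) = 23797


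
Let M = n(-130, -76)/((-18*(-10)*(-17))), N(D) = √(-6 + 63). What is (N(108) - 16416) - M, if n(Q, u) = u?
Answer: -12558259/765 + √57 ≈ -16408.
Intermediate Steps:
N(D) = √57
M = 19/765 (M = -76/(-18*(-10)*(-17)) = -76/(180*(-17)) = -76/(-3060) = -76*(-1/3060) = 19/765 ≈ 0.024837)
(N(108) - 16416) - M = (√57 - 16416) - 1*19/765 = (-16416 + √57) - 19/765 = -12558259/765 + √57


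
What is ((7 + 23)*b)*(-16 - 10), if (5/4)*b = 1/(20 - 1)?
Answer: -624/19 ≈ -32.842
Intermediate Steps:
b = 4/95 (b = 4/(5*(20 - 1)) = (4/5)/19 = (4/5)*(1/19) = 4/95 ≈ 0.042105)
((7 + 23)*b)*(-16 - 10) = ((7 + 23)*(4/95))*(-16 - 10) = (30*(4/95))*(-26) = (24/19)*(-26) = -624/19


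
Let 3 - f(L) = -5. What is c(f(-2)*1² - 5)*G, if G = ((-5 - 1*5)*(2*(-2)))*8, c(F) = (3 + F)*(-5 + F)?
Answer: -3840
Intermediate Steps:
f(L) = 8 (f(L) = 3 - 1*(-5) = 3 + 5 = 8)
c(F) = (-5 + F)*(3 + F)
G = 320 (G = ((-5 - 5)*(-4))*8 = -10*(-4)*8 = 40*8 = 320)
c(f(-2)*1² - 5)*G = (-15 + (8*1² - 5)² - 2*(8*1² - 5))*320 = (-15 + (8*1 - 5)² - 2*(8*1 - 5))*320 = (-15 + (8 - 5)² - 2*(8 - 5))*320 = (-15 + 3² - 2*3)*320 = (-15 + 9 - 6)*320 = -12*320 = -3840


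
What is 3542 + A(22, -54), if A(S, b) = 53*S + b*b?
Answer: 7624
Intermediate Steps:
A(S, b) = b² + 53*S (A(S, b) = 53*S + b² = b² + 53*S)
3542 + A(22, -54) = 3542 + ((-54)² + 53*22) = 3542 + (2916 + 1166) = 3542 + 4082 = 7624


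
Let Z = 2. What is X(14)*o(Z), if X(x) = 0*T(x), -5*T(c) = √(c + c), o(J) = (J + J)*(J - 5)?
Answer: 0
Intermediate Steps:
o(J) = 2*J*(-5 + J) (o(J) = (2*J)*(-5 + J) = 2*J*(-5 + J))
T(c) = -√2*√c/5 (T(c) = -√(c + c)/5 = -√2*√c/5)
X(x) = 0 (X(x) = 0*(-√2*√x/5) = 0)
X(14)*o(Z) = 0*(2*2*(-5 + 2)) = 0*(2*2*(-3)) = 0*(-12) = 0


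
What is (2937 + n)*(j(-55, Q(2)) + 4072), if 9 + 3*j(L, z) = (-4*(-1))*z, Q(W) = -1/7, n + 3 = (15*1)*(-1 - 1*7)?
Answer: 11449630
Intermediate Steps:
n = -123 (n = -3 + (15*1)*(-1 - 1*7) = -3 + 15*(-1 - 7) = -3 + 15*(-8) = -3 - 120 = -123)
Q(W) = -⅐ (Q(W) = -1*⅐ = -⅐)
j(L, z) = -3 + 4*z/3 (j(L, z) = -3 + ((-4*(-1))*z)/3 = -3 + (4*z)/3 = -3 + 4*z/3)
(2937 + n)*(j(-55, Q(2)) + 4072) = (2937 - 123)*((-3 + (4/3)*(-⅐)) + 4072) = 2814*((-3 - 4/21) + 4072) = 2814*(-67/21 + 4072) = 2814*(85445/21) = 11449630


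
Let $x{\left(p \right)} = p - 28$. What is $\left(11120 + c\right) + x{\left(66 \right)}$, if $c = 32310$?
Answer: $43468$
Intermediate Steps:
$x{\left(p \right)} = -28 + p$ ($x{\left(p \right)} = p - 28 = -28 + p$)
$\left(11120 + c\right) + x{\left(66 \right)} = \left(11120 + 32310\right) + \left(-28 + 66\right) = 43430 + 38 = 43468$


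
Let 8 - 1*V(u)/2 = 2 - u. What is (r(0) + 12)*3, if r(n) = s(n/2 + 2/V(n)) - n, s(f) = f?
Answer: 73/2 ≈ 36.500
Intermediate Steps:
V(u) = 12 + 2*u (V(u) = 16 - 2*(2 - u) = 16 + (-4 + 2*u) = 12 + 2*u)
r(n) = 2/(12 + 2*n) - n/2 (r(n) = (n/2 + 2/(12 + 2*n)) - n = 2/(12 + 2*n) - n/2)
(r(0) + 12)*3 = ((2 - 1*0*(6 + 0))/(2*(6 + 0)) + 12)*3 = ((1/2)*(2 - 1*0*6)/6 + 12)*3 = ((1/2)*(1/6)*(2 + 0) + 12)*3 = ((1/2)*(1/6)*2 + 12)*3 = (1/6 + 12)*3 = (73/6)*3 = 73/2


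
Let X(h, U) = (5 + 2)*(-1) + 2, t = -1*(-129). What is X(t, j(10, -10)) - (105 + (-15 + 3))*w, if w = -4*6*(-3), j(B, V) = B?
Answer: -6701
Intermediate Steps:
t = 129
w = 72 (w = -24*(-3) = 72)
X(h, U) = -5 (X(h, U) = 7*(-1) + 2 = -7 + 2 = -5)
X(t, j(10, -10)) - (105 + (-15 + 3))*w = -5 - (105 + (-15 + 3))*72 = -5 - (105 - 12)*72 = -5 - 93*72 = -5 - 1*6696 = -5 - 6696 = -6701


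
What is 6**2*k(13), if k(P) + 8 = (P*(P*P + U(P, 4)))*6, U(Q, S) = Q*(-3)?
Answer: 364752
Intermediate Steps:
U(Q, S) = -3*Q
k(P) = -8 + 6*P*(P**2 - 3*P) (k(P) = -8 + (P*(P*P - 3*P))*6 = -8 + (P*(P**2 - 3*P))*6 = -8 + 6*P*(P**2 - 3*P))
6**2*k(13) = 6**2*(-8 - 18*13**2 + 6*13**3) = 36*(-8 - 18*169 + 6*2197) = 36*(-8 - 3042 + 13182) = 36*10132 = 364752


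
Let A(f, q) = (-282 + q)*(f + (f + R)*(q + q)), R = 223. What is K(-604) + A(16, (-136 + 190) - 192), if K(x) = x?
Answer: 27697556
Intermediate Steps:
A(f, q) = (-282 + q)*(f + 2*q*(223 + f)) (A(f, q) = (-282 + q)*(f + (f + 223)*(q + q)) = (-282 + q)*(f + (223 + f)*(2*q)) = (-282 + q)*(f + 2*q*(223 + f)))
K(-604) + A(16, (-136 + 190) - 192) = -604 + (-125772*((-136 + 190) - 192) - 282*16 + 446*((-136 + 190) - 192)² - 563*16*((-136 + 190) - 192) + 2*16*((-136 + 190) - 192)²) = -604 + (-125772*(54 - 192) - 4512 + 446*(54 - 192)² - 563*16*(54 - 192) + 2*16*(54 - 192)²) = -604 + (-125772*(-138) - 4512 + 446*(-138)² - 563*16*(-138) + 2*16*(-138)²) = -604 + (17356536 - 4512 + 446*19044 + 1243104 + 2*16*19044) = -604 + (17356536 - 4512 + 8493624 + 1243104 + 609408) = -604 + 27698160 = 27697556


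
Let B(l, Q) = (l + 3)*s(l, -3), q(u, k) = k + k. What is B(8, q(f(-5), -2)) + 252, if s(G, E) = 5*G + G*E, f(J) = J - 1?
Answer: 428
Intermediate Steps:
f(J) = -1 + J
q(u, k) = 2*k
s(G, E) = 5*G + E*G
B(l, Q) = 2*l*(3 + l) (B(l, Q) = (l + 3)*(l*(5 - 3)) = (3 + l)*(l*2) = (3 + l)*(2*l) = 2*l*(3 + l))
B(8, q(f(-5), -2)) + 252 = 2*8*(3 + 8) + 252 = 2*8*11 + 252 = 176 + 252 = 428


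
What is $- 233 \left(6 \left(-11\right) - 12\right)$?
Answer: $18174$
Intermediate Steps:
$- 233 \left(6 \left(-11\right) - 12\right) = - 233 \left(-66 - 12\right) = - 233 \left(-78\right) = \left(-1\right) \left(-18174\right) = 18174$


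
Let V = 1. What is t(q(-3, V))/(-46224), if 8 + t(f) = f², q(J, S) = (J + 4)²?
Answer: 7/46224 ≈ 0.00015144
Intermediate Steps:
q(J, S) = (4 + J)²
t(f) = -8 + f²
t(q(-3, V))/(-46224) = (-8 + ((4 - 3)²)²)/(-46224) = (-8 + (1²)²)*(-1/46224) = (-8 + 1²)*(-1/46224) = (-8 + 1)*(-1/46224) = -7*(-1/46224) = 7/46224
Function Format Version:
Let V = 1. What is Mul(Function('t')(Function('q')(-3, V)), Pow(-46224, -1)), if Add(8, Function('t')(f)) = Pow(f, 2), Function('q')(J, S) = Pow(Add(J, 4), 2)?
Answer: Rational(7, 46224) ≈ 0.00015144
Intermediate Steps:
Function('q')(J, S) = Pow(Add(4, J), 2)
Function('t')(f) = Add(-8, Pow(f, 2))
Mul(Function('t')(Function('q')(-3, V)), Pow(-46224, -1)) = Mul(Add(-8, Pow(Pow(Add(4, -3), 2), 2)), Pow(-46224, -1)) = Mul(Add(-8, Pow(Pow(1, 2), 2)), Rational(-1, 46224)) = Mul(Add(-8, Pow(1, 2)), Rational(-1, 46224)) = Mul(Add(-8, 1), Rational(-1, 46224)) = Mul(-7, Rational(-1, 46224)) = Rational(7, 46224)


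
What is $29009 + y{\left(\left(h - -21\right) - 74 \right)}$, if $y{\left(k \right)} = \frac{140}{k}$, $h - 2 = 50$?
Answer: $28869$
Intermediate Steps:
$h = 52$ ($h = 2 + 50 = 52$)
$29009 + y{\left(\left(h - -21\right) - 74 \right)} = 29009 + \frac{140}{\left(52 - -21\right) - 74} = 29009 + \frac{140}{\left(52 + 21\right) - 74} = 29009 + \frac{140}{73 - 74} = 29009 + \frac{140}{-1} = 29009 + 140 \left(-1\right) = 29009 - 140 = 28869$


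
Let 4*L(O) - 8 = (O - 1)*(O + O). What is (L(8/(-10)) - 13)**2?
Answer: 66049/625 ≈ 105.68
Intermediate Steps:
L(O) = 2 + O*(-1 + O)/2 (L(O) = 2 + ((O - 1)*(O + O))/4 = 2 + ((-1 + O)*(2*O))/4 = 2 + (2*O*(-1 + O))/4 = 2 + O*(-1 + O)/2)
(L(8/(-10)) - 13)**2 = ((2 + (8/(-10))**2/2 - 4/(-10)) - 13)**2 = ((2 + (8*(-1/10))**2/2 - 4*(-1)/10) - 13)**2 = ((2 + (-4/5)**2/2 - 1/2*(-4/5)) - 13)**2 = ((2 + (1/2)*(16/25) + 2/5) - 13)**2 = ((2 + 8/25 + 2/5) - 13)**2 = (68/25 - 13)**2 = (-257/25)**2 = 66049/625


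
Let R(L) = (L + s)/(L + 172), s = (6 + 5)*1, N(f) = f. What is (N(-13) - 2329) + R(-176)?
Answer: -9203/4 ≈ -2300.8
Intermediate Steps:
s = 11 (s = 11*1 = 11)
R(L) = (11 + L)/(172 + L) (R(L) = (L + 11)/(L + 172) = (11 + L)/(172 + L))
(N(-13) - 2329) + R(-176) = (-13 - 2329) + (11 - 176)/(172 - 176) = -2342 - 165/(-4) = -2342 - ¼*(-165) = -2342 + 165/4 = -9203/4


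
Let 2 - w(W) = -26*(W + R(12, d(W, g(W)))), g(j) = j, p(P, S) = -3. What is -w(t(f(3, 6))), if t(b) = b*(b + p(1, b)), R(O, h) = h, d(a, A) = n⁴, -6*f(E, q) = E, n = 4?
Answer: -13407/2 ≈ -6703.5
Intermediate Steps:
f(E, q) = -E/6
d(a, A) = 256 (d(a, A) = 4⁴ = 256)
t(b) = b*(-3 + b) (t(b) = b*(b - 3) = b*(-3 + b))
w(W) = 6658 + 26*W (w(W) = 2 - (-26)*(W + 256) = 2 - (-26)*(256 + W) = 2 - (-6656 - 26*W) = 2 + (6656 + 26*W) = 6658 + 26*W)
-w(t(f(3, 6))) = -(6658 + 26*((-⅙*3)*(-3 - ⅙*3))) = -(6658 + 26*(-(-3 - ½)/2)) = -(6658 + 26*(-½*(-7/2))) = -(6658 + 26*(7/4)) = -(6658 + 91/2) = -1*13407/2 = -13407/2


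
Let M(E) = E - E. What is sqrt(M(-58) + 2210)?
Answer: sqrt(2210) ≈ 47.011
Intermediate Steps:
M(E) = 0
sqrt(M(-58) + 2210) = sqrt(0 + 2210) = sqrt(2210)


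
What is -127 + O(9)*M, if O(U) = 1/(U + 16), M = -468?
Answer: -3643/25 ≈ -145.72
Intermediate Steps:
O(U) = 1/(16 + U)
-127 + O(9)*M = -127 - 468/(16 + 9) = -127 - 468/25 = -3643/25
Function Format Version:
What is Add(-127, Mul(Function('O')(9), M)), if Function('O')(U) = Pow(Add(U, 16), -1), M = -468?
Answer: Rational(-3643, 25) ≈ -145.72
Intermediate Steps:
Function('O')(U) = Pow(Add(16, U), -1)
Add(-127, Mul(Function('O')(9), M)) = Add(-127, Mul(Pow(Add(16, 9), -1), -468)) = Add(-127, Mul(Pow(25, -1), -468)) = Add(-127, Mul(Rational(1, 25), -468)) = Add(-127, Rational(-468, 25)) = Rational(-3643, 25)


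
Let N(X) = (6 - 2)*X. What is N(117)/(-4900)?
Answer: -117/1225 ≈ -0.095510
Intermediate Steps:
N(X) = 4*X
N(117)/(-4900) = (4*117)/(-4900) = 468*(-1/4900) = -117/1225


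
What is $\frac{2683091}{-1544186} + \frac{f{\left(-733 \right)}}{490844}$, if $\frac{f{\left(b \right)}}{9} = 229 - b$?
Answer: $- \frac{162951194552}{94744304123} \approx -1.7199$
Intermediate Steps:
$f{\left(b \right)} = 2061 - 9 b$ ($f{\left(b \right)} = 9 \left(229 - b\right) = 2061 - 9 b$)
$\frac{2683091}{-1544186} + \frac{f{\left(-733 \right)}}{490844} = \frac{2683091}{-1544186} + \frac{2061 - -6597}{490844} = 2683091 \left(- \frac{1}{1544186}\right) + \left(2061 + 6597\right) \frac{1}{490844} = - \frac{2683091}{1544186} + 8658 \cdot \frac{1}{490844} = - \frac{2683091}{1544186} + \frac{4329}{245422} = - \frac{162951194552}{94744304123}$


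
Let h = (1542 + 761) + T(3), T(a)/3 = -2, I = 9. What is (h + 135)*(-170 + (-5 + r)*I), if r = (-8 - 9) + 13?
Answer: -610432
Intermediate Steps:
T(a) = -6 (T(a) = 3*(-2) = -6)
h = 2297 (h = (1542 + 761) - 6 = 2303 - 6 = 2297)
r = -4 (r = -17 + 13 = -4)
(h + 135)*(-170 + (-5 + r)*I) = (2297 + 135)*(-170 + (-5 - 4)*9) = 2432*(-170 - 9*9) = 2432*(-170 - 81) = 2432*(-251) = -610432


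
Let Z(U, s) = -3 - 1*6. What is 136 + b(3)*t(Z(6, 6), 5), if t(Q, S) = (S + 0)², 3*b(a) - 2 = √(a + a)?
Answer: 458/3 + 25*√6/3 ≈ 173.08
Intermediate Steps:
Z(U, s) = -9 (Z(U, s) = -3 - 6 = -9)
b(a) = ⅔ + √2*√a/3 (b(a) = ⅔ + √(a + a)/3 = ⅔ + √(2*a)/3 = ⅔ + (√2*√a)/3 = ⅔ + √2*√a/3)
t(Q, S) = S²
136 + b(3)*t(Z(6, 6), 5) = 136 + (⅔ + √2*√3/3)*5² = 136 + (⅔ + √6/3)*25 = 136 + (50/3 + 25*√6/3) = 458/3 + 25*√6/3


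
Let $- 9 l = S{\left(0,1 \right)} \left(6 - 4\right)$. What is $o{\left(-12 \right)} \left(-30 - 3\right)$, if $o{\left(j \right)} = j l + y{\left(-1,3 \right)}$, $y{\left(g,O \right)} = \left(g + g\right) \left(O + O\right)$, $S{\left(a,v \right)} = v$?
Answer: $308$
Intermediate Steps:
$y{\left(g,O \right)} = 4 O g$ ($y{\left(g,O \right)} = 2 g 2 O = 4 O g$)
$l = - \frac{2}{9}$ ($l = - \frac{1 \left(6 - 4\right)}{9} = - \frac{1 \cdot 2}{9} = \left(- \frac{1}{9}\right) 2 = - \frac{2}{9} \approx -0.22222$)
$o{\left(j \right)} = -12 - \frac{2 j}{9}$ ($o{\left(j \right)} = j \left(- \frac{2}{9}\right) + 4 \cdot 3 \left(-1\right) = - \frac{2 j}{9} - 12 = -12 - \frac{2 j}{9}$)
$o{\left(-12 \right)} \left(-30 - 3\right) = \left(-12 - - \frac{8}{3}\right) \left(-30 - 3\right) = \left(-12 + \frac{8}{3}\right) \left(-30 - 3\right) = \left(- \frac{28}{3}\right) \left(-33\right) = 308$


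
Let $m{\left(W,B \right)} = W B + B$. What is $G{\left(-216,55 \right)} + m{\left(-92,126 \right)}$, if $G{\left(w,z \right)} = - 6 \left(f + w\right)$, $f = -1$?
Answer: $-10164$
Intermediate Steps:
$m{\left(W,B \right)} = B + B W$ ($m{\left(W,B \right)} = B W + B = B + B W$)
$G{\left(w,z \right)} = 6 - 6 w$ ($G{\left(w,z \right)} = - 6 \left(-1 + w\right) = 6 - 6 w$)
$G{\left(-216,55 \right)} + m{\left(-92,126 \right)} = \left(6 - -1296\right) + 126 \left(1 - 92\right) = \left(6 + 1296\right) + 126 \left(-91\right) = 1302 - 11466 = -10164$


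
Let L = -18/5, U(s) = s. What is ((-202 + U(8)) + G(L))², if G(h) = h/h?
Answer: 37249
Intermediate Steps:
L = -18/5 ≈ -3.6000
G(h) = 1
((-202 + U(8)) + G(L))² = ((-202 + 8) + 1)² = (-194 + 1)² = (-193)² = 37249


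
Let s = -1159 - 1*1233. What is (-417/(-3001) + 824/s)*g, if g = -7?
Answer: 1290940/897299 ≈ 1.4387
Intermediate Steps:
s = -2392 (s = -1159 - 1233 = -2392)
(-417/(-3001) + 824/s)*g = (-417/(-3001) + 824/(-2392))*(-7) = (-417*(-1/3001) + 824*(-1/2392))*(-7) = (417/3001 - 103/299)*(-7) = -184420/897299*(-7) = 1290940/897299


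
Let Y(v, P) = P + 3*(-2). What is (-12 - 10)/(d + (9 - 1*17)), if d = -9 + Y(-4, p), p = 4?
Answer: 22/19 ≈ 1.1579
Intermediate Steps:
Y(v, P) = -6 + P (Y(v, P) = P - 6 = -6 + P)
d = -11 (d = -9 + (-6 + 4) = -9 - 2 = -11)
(-12 - 10)/(d + (9 - 1*17)) = (-12 - 10)/(-11 + (9 - 1*17)) = -22/(-11 + (9 - 17)) = -22/(-11 - 8) = -22/(-19) = -22*(-1/19) = 22/19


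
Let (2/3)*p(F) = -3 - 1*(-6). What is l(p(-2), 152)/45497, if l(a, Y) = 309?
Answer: 309/45497 ≈ 0.0067917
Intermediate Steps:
p(F) = 9/2 (p(F) = 3*(-3 - 1*(-6))/2 = 3*(-3 + 6)/2 = (3/2)*3 = 9/2)
l(p(-2), 152)/45497 = 309/45497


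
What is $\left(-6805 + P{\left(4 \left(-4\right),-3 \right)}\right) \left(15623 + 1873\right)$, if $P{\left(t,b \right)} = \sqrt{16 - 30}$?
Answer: $-119060280 + 17496 i \sqrt{14} \approx -1.1906 \cdot 10^{8} + 65464.0 i$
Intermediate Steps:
$P{\left(t,b \right)} = i \sqrt{14}$ ($P{\left(t,b \right)} = \sqrt{-14} = i \sqrt{14}$)
$\left(-6805 + P{\left(4 \left(-4\right),-3 \right)}\right) \left(15623 + 1873\right) = \left(-6805 + i \sqrt{14}\right) \left(15623 + 1873\right) = \left(-6805 + i \sqrt{14}\right) 17496 = -119060280 + 17496 i \sqrt{14}$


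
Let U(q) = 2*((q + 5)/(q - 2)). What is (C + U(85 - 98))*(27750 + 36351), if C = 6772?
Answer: 2170801732/5 ≈ 4.3416e+8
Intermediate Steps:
U(q) = 2*(5 + q)/(-2 + q) (U(q) = 2*((5 + q)/(-2 + q)) = 2*(5 + q)/(-2 + q))
(C + U(85 - 98))*(27750 + 36351) = (6772 + 2*(5 + (85 - 98))/(-2 + (85 - 98)))*(27750 + 36351) = (6772 + 2*(5 - 13)/(-2 - 13))*64101 = (6772 + 2*(-8)/(-15))*64101 = (6772 + 2*(-1/15)*(-8))*64101 = (6772 + 16/15)*64101 = (101596/15)*64101 = 2170801732/5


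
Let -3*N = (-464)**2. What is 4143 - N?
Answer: 227725/3 ≈ 75908.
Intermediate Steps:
N = -215296/3 (N = -1/3*(-464)**2 = -1/3*215296 = -215296/3 ≈ -71765.)
4143 - N = 4143 - 1*(-215296/3) = 4143 + 215296/3 = 227725/3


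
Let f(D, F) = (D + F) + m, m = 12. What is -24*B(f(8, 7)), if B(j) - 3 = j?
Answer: -720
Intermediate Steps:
f(D, F) = 12 + D + F (f(D, F) = (D + F) + 12 = 12 + D + F)
B(j) = 3 + j
-24*B(f(8, 7)) = -24*(3 + (12 + 8 + 7)) = -24*(3 + 27) = -24*30 = -720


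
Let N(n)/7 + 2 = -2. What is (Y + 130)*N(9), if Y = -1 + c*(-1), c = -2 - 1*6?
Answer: -3836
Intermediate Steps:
c = -8 (c = -2 - 6 = -8)
N(n) = -28 (N(n) = -14 + 7*(-2) = -14 - 14 = -28)
Y = 7 (Y = -1 - 8*(-1) = -1 + 8 = 7)
(Y + 130)*N(9) = (7 + 130)*(-28) = 137*(-28) = -3836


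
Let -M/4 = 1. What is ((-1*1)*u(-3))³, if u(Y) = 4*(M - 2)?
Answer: 13824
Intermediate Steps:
M = -4 (M = -4*1 = -4)
u(Y) = -24 (u(Y) = 4*(-4 - 2) = 4*(-6) = -24)
((-1*1)*u(-3))³ = (-1*1*(-24))³ = (-1*(-24))³ = 24³ = 13824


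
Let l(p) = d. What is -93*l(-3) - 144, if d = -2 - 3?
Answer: 321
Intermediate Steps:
d = -5
l(p) = -5
-93*l(-3) - 144 = -93*(-5) - 144 = 465 - 144 = 321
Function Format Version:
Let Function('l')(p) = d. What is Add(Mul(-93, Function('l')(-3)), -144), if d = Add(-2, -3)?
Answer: 321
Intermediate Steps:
d = -5
Function('l')(p) = -5
Add(Mul(-93, Function('l')(-3)), -144) = Add(Mul(-93, -5), -144) = Add(465, -144) = 321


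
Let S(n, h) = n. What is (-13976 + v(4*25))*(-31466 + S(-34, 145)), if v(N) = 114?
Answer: 436653000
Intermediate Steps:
(-13976 + v(4*25))*(-31466 + S(-34, 145)) = (-13976 + 114)*(-31466 - 34) = -13862*(-31500) = 436653000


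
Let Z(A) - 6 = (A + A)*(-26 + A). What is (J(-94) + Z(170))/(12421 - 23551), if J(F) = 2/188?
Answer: -920561/209244 ≈ -4.3995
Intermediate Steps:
Z(A) = 6 + 2*A*(-26 + A) (Z(A) = 6 + (A + A)*(-26 + A) = 6 + (2*A)*(-26 + A) = 6 + 2*A*(-26 + A))
J(F) = 1/94 (J(F) = 2*(1/188) = 1/94)
(J(-94) + Z(170))/(12421 - 23551) = (1/94 + (6 - 52*170 + 2*170²))/(12421 - 23551) = (1/94 + (6 - 8840 + 2*28900))/(-11130) = (1/94 + (6 - 8840 + 57800))*(-1/11130) = (1/94 + 48966)*(-1/11130) = (4602805/94)*(-1/11130) = -920561/209244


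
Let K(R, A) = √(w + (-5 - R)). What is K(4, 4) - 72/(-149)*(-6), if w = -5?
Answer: -432/149 + I*√14 ≈ -2.8993 + 3.7417*I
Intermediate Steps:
K(R, A) = √(-10 - R) (K(R, A) = √(-5 + (-5 - R)) = √(-10 - R))
K(4, 4) - 72/(-149)*(-6) = √(-10 - 1*4) - 72/(-149)*(-6) = √(-10 - 4) - 72*(-1/149)*(-6) = √(-14) + (72/149)*(-6) = I*√14 - 432/149 = -432/149 + I*√14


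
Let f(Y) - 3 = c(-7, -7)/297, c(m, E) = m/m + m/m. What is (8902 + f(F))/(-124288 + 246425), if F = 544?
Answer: 2644787/36274689 ≈ 0.072910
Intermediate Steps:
c(m, E) = 2 (c(m, E) = 1 + 1 = 2)
f(Y) = 893/297 (f(Y) = 3 + 2/297 = 893/297)
(8902 + f(F))/(-124288 + 246425) = (8902 + 893/297)/(-124288 + 246425) = (2644787/297)/122137 = (2644787/297)*(1/122137) = 2644787/36274689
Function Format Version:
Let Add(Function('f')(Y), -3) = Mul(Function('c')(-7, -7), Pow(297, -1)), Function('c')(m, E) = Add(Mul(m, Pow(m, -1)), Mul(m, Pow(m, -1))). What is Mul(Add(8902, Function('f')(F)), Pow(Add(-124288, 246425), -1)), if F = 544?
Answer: Rational(2644787, 36274689) ≈ 0.072910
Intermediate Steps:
Function('c')(m, E) = 2 (Function('c')(m, E) = Add(1, 1) = 2)
Function('f')(Y) = Rational(893, 297) (Function('f')(Y) = Add(3, Mul(2, Pow(297, -1))) = Add(3, Mul(2, Rational(1, 297))) = Add(3, Rational(2, 297)) = Rational(893, 297))
Mul(Add(8902, Function('f')(F)), Pow(Add(-124288, 246425), -1)) = Mul(Add(8902, Rational(893, 297)), Pow(Add(-124288, 246425), -1)) = Mul(Rational(2644787, 297), Pow(122137, -1)) = Mul(Rational(2644787, 297), Rational(1, 122137)) = Rational(2644787, 36274689)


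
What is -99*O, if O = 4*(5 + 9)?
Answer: -5544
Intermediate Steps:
O = 56 (O = 4*14 = 56)
-99*O = -99*56 = -5544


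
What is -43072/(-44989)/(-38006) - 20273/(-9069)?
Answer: 17331718819007/7753323594723 ≈ 2.2354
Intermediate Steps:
-43072/(-44989)/(-38006) - 20273/(-9069) = -43072*(-1/44989)*(-1/38006) - 20273*(-1/9069) = (43072/44989)*(-1/38006) + 20273/9069 = -21536/854925967 + 20273/9069 = 17331718819007/7753323594723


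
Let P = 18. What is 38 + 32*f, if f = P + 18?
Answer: 1190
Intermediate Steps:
f = 36 (f = 18 + 18 = 36)
38 + 32*f = 38 + 32*36 = 38 + 1152 = 1190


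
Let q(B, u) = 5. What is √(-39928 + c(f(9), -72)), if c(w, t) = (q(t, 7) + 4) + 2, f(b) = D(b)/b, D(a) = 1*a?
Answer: I*√39917 ≈ 199.79*I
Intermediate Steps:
D(a) = a
f(b) = 1 (f(b) = b/b = 1)
c(w, t) = 11 (c(w, t) = (5 + 4) + 2 = 9 + 2 = 11)
√(-39928 + c(f(9), -72)) = √(-39928 + 11) = √(-39917) = I*√39917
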